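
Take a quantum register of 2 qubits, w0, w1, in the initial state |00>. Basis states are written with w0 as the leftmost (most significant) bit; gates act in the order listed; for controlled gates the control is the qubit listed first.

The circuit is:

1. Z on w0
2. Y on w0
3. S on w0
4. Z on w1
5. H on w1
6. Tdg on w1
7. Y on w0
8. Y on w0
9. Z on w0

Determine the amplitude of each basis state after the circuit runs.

After the circuit, the state carries amplitude 0 on |00>, 0 on |01>, sqrt(2)/2 on |10>, -sqrt(2)*exp(3*I*pi/4)/2 on |11>.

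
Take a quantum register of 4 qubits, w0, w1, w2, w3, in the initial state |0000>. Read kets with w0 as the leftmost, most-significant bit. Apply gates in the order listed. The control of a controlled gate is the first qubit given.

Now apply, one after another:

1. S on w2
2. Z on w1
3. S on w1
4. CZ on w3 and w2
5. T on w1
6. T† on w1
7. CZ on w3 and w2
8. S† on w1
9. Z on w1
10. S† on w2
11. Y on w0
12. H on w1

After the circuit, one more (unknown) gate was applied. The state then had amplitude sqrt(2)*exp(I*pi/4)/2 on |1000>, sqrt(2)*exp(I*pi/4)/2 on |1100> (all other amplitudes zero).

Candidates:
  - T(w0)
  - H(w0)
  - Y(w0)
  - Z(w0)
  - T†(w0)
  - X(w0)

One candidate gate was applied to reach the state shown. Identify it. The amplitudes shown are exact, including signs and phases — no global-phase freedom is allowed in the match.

The applied gate was T†(w0). Key observation: steps 2-9 multiply out to the identity, so the circuit reduces to the remaining gates.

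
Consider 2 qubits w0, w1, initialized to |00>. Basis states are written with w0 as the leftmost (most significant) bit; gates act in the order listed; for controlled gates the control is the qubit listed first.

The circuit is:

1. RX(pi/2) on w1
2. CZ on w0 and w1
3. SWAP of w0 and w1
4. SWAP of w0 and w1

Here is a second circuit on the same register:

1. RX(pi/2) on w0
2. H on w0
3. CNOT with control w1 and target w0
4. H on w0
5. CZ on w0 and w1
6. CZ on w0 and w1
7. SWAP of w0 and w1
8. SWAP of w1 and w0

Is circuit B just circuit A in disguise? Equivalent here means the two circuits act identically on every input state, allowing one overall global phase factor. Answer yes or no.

No, they are not equivalent — no single phase factor reconciles the two unitaries.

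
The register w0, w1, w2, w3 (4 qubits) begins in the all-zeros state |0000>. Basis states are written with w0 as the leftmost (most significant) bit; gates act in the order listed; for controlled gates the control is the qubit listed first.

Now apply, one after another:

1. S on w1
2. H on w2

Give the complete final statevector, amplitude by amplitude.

The final amplitudes are sqrt(2)/2 on |0000>, sqrt(2)/2 on |0010>, and 0 on every other basis state.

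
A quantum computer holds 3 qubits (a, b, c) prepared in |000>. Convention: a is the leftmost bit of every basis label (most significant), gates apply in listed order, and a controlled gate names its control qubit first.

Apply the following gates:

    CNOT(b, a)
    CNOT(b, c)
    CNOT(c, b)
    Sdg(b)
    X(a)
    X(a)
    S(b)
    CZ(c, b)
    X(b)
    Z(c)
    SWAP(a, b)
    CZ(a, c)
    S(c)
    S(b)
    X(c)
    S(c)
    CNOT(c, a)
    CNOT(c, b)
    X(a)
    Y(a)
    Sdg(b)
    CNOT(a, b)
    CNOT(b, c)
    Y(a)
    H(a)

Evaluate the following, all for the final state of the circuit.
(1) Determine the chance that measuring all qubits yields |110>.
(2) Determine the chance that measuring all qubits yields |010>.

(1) Outcome |110> occurs with probability 1/2.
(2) The probability of measuring |010> is 1/2.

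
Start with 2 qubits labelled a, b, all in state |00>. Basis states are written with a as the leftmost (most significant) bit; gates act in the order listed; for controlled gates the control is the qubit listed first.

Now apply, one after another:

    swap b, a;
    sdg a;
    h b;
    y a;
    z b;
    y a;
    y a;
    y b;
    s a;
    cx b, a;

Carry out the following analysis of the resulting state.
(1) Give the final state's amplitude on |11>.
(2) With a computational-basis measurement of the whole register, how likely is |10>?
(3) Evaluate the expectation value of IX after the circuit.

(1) The final state's coefficient on |11> equals 0.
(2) The probability of measuring |10> is 1/2.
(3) In the final state, IX has expectation 0.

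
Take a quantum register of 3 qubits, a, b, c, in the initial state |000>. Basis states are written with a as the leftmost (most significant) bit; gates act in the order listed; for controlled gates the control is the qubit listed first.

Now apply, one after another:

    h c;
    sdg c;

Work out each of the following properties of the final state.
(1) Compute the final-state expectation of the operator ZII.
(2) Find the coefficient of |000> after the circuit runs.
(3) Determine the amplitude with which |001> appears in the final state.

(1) The observable ZII averages to 1.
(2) |000> carries amplitude sqrt(2)/2 in the final state.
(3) The final state's coefficient on |001> equals -sqrt(2)*I/2.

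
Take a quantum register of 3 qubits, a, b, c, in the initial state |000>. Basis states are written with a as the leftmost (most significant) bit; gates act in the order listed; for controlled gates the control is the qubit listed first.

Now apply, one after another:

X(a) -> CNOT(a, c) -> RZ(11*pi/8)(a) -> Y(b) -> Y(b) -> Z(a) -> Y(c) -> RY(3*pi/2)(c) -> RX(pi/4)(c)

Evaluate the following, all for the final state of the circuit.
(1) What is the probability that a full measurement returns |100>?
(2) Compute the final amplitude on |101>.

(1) A full measurement returns |100> with probability 1/2.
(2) The final state's coefficient on |101> equals -sqrt(2)*sqrt(sqrt(2) + 2)*exp(3*I*pi/16)/4 - sqrt(2)*sqrt(2 - sqrt(2))*exp(11*I*pi/16)/4.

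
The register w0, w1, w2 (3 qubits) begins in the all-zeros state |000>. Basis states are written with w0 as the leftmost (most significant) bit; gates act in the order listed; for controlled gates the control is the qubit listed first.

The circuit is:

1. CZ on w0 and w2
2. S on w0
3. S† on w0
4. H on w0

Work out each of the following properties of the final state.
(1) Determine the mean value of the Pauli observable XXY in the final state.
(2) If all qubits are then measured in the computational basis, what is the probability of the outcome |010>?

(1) The observable XXY averages to 0.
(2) A full measurement returns |010> with probability 0.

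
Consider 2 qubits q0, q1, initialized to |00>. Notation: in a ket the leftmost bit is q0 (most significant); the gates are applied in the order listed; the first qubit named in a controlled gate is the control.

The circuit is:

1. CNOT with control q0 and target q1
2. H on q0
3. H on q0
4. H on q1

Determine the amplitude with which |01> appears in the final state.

The final state's coefficient on |01> equals sqrt(2)/2.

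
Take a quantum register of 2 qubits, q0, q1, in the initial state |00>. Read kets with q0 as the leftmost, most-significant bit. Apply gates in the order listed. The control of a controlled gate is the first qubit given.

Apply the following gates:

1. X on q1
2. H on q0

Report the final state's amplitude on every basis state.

After the circuit, the state carries amplitude 0 on |00>, sqrt(2)/2 on |01>, 0 on |10>, sqrt(2)/2 on |11>.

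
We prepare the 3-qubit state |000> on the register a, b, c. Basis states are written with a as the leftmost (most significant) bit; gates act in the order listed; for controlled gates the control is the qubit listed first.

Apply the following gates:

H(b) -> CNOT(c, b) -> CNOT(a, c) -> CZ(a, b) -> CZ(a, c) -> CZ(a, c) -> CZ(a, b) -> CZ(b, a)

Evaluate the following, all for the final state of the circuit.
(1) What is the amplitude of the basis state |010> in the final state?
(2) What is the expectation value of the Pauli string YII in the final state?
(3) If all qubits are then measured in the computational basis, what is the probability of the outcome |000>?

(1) The amplitude on |010> is sqrt(2)/2.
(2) The expectation value of YII is 0.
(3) A full measurement returns |000> with probability 1/2.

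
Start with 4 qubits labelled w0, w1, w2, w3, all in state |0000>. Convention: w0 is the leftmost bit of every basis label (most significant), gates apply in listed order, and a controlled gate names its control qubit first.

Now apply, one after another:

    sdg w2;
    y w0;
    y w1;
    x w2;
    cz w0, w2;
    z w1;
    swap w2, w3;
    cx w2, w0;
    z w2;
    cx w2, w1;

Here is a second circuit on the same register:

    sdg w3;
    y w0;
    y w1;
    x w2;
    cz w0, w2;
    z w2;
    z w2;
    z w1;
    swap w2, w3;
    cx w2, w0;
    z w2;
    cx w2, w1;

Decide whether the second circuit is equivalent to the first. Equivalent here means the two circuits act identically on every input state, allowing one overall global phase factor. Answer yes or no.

No — the two circuits implement different unitaries, even allowing a global phase.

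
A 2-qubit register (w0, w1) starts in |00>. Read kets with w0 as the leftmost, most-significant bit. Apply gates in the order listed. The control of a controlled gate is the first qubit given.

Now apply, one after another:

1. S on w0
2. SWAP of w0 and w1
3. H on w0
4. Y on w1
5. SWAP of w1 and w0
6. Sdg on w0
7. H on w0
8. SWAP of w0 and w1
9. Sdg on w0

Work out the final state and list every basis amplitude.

After the circuit, the state carries amplitude 1/2 on |00>, -1/2 on |01>, -I/2 on |10>, I/2 on |11>.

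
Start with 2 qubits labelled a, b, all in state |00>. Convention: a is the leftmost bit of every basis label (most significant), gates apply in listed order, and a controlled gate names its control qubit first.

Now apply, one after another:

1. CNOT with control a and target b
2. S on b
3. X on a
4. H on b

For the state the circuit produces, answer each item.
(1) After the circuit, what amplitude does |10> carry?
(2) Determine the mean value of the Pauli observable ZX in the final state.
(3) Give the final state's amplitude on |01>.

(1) The final state's coefficient on |10> equals sqrt(2)/2.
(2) In the final state, ZX has expectation -1.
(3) The final state's coefficient on |01> equals 0.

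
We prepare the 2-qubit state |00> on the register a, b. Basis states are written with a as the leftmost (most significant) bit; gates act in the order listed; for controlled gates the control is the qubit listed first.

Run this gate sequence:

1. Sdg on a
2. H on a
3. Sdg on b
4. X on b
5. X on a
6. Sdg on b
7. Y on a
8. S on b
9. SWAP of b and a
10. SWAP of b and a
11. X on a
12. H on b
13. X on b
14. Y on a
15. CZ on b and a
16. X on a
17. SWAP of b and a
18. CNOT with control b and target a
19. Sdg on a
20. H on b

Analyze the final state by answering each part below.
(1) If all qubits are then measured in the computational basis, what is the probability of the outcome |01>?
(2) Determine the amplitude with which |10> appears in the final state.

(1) The probability of measuring |01> is 1/2.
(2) The amplitude on |10> is -sqrt(2)*I/2.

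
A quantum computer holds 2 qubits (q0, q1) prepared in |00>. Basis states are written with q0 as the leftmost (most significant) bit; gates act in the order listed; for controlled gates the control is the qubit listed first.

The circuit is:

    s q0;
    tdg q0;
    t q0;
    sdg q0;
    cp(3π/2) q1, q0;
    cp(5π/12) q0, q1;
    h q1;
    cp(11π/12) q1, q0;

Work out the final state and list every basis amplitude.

The final amplitudes are sqrt(2)/2 on |00>, sqrt(2)/2 on |01>, 0 on |10>, 0 on |11>. Key observation: steps 1-4 multiply out to the identity, so the circuit reduces to the remaining gates.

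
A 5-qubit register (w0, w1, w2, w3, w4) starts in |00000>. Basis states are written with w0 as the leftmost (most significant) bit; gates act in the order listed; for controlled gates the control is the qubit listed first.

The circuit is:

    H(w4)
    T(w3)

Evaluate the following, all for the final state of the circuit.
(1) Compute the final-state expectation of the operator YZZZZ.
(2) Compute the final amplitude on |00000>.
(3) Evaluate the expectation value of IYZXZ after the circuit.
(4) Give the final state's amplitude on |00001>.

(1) The observable YZZZZ averages to 0.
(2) The amplitude on |00000> is sqrt(2)/2.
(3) The observable IYZXZ averages to 0.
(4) |00001> carries amplitude sqrt(2)/2 in the final state.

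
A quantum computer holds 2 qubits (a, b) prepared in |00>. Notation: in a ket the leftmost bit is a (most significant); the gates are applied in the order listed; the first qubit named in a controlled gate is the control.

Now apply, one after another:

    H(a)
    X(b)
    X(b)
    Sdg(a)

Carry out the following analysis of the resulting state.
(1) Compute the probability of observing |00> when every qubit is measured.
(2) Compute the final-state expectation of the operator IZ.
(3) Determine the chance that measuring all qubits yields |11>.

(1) Outcome |00> occurs with probability 1/2. Key observation: steps 2-3 multiply out to the identity, so the circuit reduces to the remaining gates.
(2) The expectation value of IZ is 1.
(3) A full measurement returns |11> with probability 0.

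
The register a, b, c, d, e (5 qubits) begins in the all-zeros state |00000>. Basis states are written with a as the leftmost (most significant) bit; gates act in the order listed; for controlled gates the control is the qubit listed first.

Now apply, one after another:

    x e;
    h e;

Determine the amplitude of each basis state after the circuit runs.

The resulting statevector has amplitude sqrt(2)/2 on |00000>, -sqrt(2)/2 on |00001>, and 0 on every other basis state.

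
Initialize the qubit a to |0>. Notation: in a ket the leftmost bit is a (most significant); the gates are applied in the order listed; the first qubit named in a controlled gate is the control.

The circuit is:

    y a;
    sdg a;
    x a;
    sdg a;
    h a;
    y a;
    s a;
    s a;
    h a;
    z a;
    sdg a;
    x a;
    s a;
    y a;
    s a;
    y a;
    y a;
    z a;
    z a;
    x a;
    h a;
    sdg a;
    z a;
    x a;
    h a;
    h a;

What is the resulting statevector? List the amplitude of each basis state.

The resulting statevector has amplitude -sqrt(2)/2 on |0>, -sqrt(2)*I/2 on |1>. Key observation: the block from step 25 through step 26 cancels to the identity and can be dropped.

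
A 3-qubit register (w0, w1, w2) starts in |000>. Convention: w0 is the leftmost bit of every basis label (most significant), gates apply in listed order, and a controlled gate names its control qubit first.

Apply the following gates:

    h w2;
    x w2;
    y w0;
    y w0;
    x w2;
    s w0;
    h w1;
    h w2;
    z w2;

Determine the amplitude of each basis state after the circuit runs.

After the circuit, the state carries amplitude sqrt(2)/2 on |000>, sqrt(2)/2 on |010>, and 0 on every other basis state. Key observation: gates 2-5 undo each other exactly, leaving only the rest of the circuit to track.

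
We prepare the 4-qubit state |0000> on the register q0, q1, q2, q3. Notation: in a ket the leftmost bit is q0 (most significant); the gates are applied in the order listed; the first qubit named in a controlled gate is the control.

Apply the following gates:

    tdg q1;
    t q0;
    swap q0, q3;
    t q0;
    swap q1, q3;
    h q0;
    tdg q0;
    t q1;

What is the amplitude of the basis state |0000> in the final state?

|0000> carries amplitude sqrt(2)/2 in the final state.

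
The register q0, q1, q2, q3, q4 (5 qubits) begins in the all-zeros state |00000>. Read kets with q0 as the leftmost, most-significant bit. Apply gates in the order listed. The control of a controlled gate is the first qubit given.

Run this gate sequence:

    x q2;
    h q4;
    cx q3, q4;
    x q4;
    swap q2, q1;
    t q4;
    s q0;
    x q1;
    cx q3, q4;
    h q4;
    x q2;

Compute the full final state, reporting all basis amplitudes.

After the circuit, the state carries amplitude 1/2 + exp(I*pi/4)/2 on |00100>, 1/2 - exp(I*pi/4)/2 on |00101>, and 0 on every other basis state.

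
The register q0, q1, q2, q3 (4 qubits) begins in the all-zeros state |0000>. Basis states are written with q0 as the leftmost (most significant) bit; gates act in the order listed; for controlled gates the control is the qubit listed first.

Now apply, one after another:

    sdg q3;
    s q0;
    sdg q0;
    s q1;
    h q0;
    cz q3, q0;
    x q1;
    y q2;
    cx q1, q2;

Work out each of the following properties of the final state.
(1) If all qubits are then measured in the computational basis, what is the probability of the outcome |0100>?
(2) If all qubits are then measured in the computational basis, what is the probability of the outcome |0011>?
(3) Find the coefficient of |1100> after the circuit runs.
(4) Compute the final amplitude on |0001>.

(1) Outcome |0100> occurs with probability 1/2.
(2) Outcome |0011> occurs with probability 0.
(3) The amplitude on |1100> is sqrt(2)*I/2.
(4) The final state's coefficient on |0001> equals 0.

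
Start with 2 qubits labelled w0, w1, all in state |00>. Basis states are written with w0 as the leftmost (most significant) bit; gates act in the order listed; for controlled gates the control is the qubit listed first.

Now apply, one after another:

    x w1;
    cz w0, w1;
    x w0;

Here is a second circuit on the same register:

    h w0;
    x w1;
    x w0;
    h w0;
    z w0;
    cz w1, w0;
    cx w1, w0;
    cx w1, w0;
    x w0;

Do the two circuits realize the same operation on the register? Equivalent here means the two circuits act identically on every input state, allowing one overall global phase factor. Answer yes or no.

Yes — the two circuits implement the same unitary up to a global phase.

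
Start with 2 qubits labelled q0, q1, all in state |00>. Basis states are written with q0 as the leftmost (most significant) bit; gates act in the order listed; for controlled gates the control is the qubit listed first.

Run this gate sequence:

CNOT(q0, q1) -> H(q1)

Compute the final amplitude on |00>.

|00> carries amplitude sqrt(2)/2 in the final state.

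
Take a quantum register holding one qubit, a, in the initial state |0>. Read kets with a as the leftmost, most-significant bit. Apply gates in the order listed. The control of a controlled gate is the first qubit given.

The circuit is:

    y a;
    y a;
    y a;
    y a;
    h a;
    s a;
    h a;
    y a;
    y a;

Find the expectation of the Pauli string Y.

The expectation value of Y is -1.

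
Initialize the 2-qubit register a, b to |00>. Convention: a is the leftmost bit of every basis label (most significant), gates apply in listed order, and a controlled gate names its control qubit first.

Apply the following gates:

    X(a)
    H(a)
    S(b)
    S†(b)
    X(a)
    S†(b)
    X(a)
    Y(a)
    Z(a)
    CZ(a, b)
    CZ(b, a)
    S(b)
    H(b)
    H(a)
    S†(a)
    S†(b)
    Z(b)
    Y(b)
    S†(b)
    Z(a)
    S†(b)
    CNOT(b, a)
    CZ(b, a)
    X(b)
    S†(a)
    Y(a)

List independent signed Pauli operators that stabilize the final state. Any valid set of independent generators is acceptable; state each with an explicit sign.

One valid set of independent stabilizer generators is -XX, -ZZ (any independent generating set of the same group is equally correct).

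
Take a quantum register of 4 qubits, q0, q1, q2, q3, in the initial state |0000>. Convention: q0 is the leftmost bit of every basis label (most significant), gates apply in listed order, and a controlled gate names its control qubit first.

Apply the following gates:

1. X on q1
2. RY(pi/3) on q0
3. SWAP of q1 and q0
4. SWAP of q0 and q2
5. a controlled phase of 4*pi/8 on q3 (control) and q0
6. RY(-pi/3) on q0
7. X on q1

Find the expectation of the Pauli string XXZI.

The observable XXZI averages to 3/4.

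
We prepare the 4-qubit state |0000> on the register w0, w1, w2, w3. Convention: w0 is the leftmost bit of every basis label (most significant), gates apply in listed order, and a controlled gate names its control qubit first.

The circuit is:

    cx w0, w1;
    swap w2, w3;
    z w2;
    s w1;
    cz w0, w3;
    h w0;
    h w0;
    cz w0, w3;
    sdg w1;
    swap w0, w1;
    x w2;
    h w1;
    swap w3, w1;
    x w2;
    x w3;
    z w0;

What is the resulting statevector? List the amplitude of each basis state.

The resulting statevector has amplitude sqrt(2)/2 on |0000>, sqrt(2)/2 on |0001>, and 0 on every other basis state. Key observation: the block from step 4 through step 9 cancels to the identity and can be dropped.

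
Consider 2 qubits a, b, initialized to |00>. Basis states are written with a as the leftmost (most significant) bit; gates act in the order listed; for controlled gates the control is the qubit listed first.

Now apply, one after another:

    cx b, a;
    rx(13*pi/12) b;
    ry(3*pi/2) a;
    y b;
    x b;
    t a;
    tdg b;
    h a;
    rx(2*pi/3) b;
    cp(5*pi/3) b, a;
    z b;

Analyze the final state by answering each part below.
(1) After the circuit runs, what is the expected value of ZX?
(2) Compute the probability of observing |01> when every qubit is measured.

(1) The expectation value of ZX is -sqrt(6)/64 + 1/8 + sqrt(3)/8 + 15*sqrt(2)/64.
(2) Outcome |01> occurs with probability -13*sqrt(2)/64 - sqrt(6)/64 + 3/8.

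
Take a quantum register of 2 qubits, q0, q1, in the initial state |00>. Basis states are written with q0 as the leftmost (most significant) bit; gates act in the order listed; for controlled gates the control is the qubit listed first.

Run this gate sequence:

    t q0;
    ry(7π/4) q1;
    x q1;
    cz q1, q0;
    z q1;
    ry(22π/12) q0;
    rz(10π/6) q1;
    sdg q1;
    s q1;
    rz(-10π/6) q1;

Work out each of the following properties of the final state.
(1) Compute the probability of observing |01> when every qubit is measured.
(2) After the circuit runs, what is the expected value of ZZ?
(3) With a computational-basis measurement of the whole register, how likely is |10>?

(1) A full measurement returns |01> with probability sqrt(6)/16 + sqrt(2)/8 + sqrt(3)/8 + 1/4. Key observation: gates 7-10 undo each other exactly, leaving only the rest of the circuit to track.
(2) The expectation value of ZZ is -sqrt(6)/4.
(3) The probability of measuring |10> is -sqrt(3)/8 - sqrt(2)/8 + sqrt(6)/16 + 1/4.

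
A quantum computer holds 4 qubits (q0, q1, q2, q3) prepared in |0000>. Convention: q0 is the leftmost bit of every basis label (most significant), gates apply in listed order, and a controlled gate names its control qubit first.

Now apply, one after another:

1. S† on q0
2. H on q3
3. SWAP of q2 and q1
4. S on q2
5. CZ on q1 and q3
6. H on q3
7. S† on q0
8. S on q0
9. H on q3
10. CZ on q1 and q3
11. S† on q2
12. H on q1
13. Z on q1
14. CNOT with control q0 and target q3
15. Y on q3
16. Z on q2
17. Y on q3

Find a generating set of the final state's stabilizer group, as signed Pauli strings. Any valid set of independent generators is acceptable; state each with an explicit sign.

One valid set of independent stabilizer generators is -IXII, +IIIX, +ZIII, +IIZI (any independent generating set of the same group is equally correct). Key observation: gates 4-11 undo each other exactly, leaving only the rest of the circuit to track.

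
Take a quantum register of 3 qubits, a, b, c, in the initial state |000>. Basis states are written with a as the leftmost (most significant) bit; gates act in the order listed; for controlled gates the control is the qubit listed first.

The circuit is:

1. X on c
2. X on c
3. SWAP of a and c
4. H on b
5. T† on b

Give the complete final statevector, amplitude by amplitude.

After the circuit, the state carries amplitude sqrt(2)/2 on |000>, -sqrt(2)*exp(3*I*pi/4)/2 on |010>, and 0 on every other basis state. Key observation: steps 1-2 multiply out to the identity, so the circuit reduces to the remaining gates.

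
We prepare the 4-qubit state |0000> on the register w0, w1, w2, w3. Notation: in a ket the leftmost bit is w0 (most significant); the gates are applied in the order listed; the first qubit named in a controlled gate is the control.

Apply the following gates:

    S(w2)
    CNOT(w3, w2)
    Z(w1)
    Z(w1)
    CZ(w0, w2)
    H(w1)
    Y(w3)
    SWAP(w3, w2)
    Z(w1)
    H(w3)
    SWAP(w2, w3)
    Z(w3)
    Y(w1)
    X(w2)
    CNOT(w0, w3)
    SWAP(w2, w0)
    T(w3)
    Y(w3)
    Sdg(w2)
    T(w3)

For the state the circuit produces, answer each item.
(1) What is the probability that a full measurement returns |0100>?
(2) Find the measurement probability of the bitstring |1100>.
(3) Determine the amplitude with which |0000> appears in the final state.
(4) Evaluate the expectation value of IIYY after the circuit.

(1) The probability of measuring |0100> is 1/4.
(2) A full measurement returns |1100> with probability 1/4.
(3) The final state's coefficient on |0000> equals -exp(3*I*pi/4)/2.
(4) In the final state, IIYY has expectation 0.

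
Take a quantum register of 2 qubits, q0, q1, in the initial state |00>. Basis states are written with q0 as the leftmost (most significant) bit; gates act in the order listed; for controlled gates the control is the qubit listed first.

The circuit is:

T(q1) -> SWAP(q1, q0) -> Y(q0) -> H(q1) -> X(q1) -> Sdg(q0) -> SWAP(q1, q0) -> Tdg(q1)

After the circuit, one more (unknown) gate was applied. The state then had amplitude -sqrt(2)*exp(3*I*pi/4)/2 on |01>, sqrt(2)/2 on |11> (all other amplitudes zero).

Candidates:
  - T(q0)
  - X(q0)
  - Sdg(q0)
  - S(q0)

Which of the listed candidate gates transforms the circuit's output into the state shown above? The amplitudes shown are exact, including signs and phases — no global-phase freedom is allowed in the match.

The applied gate was T(q0).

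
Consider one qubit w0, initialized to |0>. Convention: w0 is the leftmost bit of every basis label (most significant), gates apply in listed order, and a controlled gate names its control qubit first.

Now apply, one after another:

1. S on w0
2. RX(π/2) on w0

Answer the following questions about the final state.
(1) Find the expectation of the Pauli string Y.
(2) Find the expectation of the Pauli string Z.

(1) The observable Y averages to -1.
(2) The expectation value of Z is 0.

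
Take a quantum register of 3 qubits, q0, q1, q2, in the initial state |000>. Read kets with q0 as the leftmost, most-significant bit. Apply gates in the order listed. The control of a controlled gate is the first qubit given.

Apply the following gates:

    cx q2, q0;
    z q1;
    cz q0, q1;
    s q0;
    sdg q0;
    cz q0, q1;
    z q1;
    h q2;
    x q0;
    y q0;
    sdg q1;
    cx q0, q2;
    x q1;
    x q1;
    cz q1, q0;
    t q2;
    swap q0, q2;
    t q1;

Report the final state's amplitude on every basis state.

The resulting statevector has amplitude -sqrt(2)*I/2 on |000>, -sqrt(2)*exp(3*I*pi/4)/2 on |100>, and 0 on every other basis state. Key observation: steps 2-7 multiply out to the identity, so the circuit reduces to the remaining gates.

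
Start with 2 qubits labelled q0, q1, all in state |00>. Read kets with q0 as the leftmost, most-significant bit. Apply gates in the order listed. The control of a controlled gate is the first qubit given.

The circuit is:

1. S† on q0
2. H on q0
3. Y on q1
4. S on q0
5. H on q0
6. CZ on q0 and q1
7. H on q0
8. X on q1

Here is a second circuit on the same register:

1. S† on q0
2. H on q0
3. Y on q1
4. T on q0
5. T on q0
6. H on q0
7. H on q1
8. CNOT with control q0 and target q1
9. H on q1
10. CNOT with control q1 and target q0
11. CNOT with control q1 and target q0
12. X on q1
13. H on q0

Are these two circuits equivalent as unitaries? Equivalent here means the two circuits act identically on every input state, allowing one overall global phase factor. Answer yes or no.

Yes: on every input state the two circuits agree up to one overall phase factor.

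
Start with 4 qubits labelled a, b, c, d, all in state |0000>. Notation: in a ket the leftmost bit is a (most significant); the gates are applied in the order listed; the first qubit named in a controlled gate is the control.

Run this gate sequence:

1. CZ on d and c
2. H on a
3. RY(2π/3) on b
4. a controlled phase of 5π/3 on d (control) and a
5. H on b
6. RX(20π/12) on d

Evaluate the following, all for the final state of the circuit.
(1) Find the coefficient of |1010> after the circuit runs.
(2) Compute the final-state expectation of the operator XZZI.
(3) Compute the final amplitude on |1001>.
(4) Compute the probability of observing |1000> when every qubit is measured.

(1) The final state's coefficient on |1010> equals 0.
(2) The expectation value of XZZI is sqrt(3)/2.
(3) |1001> carries amplitude I*(-sqrt(3) - 1)/8 in the final state.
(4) A full measurement returns |1000> with probability 3*sqrt(3)/32 + 3/16.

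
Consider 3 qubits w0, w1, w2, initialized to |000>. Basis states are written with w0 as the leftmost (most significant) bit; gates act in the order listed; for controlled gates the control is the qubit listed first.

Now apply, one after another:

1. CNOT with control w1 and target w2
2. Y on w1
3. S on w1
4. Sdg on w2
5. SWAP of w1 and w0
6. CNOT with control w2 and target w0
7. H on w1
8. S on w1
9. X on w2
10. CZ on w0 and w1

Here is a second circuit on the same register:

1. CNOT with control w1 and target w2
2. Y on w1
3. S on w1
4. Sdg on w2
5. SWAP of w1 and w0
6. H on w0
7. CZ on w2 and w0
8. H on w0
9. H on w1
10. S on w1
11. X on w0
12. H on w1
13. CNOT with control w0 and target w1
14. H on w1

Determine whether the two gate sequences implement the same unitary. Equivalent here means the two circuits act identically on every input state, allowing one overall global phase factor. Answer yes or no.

No — the two circuits implement different unitaries, even allowing a global phase.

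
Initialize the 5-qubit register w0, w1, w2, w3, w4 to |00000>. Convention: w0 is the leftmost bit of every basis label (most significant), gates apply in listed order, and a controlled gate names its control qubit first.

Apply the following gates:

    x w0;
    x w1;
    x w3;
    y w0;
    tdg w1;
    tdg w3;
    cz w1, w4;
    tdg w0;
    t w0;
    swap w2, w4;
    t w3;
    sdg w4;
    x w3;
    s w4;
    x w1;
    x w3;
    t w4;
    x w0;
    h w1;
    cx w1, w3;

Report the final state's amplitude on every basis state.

The resulting statevector has amplitude -sqrt(2)*exp(I*pi/4)/2 on |10010>, -sqrt(2)*exp(I*pi/4)/2 on |11000>, and 0 on every other basis state.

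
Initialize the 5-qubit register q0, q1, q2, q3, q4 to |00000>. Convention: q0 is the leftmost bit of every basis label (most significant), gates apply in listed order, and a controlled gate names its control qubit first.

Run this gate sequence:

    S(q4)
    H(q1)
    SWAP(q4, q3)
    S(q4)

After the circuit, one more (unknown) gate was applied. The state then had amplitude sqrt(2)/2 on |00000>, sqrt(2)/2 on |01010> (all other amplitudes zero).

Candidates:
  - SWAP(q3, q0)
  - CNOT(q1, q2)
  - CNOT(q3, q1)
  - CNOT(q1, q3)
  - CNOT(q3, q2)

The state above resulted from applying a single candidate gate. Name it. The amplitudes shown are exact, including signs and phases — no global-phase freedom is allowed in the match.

The applied gate was CNOT(q1, q3).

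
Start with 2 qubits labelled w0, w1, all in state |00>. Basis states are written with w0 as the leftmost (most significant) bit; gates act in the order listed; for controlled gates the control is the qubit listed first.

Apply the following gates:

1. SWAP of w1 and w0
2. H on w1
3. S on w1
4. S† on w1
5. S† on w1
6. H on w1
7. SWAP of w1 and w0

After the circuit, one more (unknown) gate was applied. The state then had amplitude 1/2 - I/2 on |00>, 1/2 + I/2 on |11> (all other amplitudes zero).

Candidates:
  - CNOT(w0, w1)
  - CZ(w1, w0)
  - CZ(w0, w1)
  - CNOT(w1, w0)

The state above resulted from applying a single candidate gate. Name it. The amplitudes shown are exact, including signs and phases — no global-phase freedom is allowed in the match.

The applied gate was CNOT(w0, w1).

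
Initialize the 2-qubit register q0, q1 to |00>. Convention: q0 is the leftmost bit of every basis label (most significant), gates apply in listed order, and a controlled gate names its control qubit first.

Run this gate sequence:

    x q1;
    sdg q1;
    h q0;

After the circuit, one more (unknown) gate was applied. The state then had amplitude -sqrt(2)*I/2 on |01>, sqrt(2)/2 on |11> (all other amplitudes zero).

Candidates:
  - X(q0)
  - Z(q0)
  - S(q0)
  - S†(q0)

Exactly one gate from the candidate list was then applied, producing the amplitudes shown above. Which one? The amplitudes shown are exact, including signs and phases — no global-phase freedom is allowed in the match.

The unique candidate consistent with the amplitudes is S(q0).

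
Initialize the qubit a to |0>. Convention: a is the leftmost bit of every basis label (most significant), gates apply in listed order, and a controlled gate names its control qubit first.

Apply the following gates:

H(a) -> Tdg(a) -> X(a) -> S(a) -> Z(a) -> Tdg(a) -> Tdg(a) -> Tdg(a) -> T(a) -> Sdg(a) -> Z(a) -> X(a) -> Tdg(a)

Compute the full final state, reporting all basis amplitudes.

The resulting statevector has amplitude -sqrt(2)*I/2 on |0>, -sqrt(2)*I/2 on |1>.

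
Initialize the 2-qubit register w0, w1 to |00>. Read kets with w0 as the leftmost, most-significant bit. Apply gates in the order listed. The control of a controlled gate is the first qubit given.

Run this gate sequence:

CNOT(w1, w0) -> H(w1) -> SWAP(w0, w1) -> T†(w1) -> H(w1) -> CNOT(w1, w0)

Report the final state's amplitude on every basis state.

After the circuit, the state carries amplitude 1/2 on |00>, 1/2 on |01>, 1/2 on |10>, 1/2 on |11>.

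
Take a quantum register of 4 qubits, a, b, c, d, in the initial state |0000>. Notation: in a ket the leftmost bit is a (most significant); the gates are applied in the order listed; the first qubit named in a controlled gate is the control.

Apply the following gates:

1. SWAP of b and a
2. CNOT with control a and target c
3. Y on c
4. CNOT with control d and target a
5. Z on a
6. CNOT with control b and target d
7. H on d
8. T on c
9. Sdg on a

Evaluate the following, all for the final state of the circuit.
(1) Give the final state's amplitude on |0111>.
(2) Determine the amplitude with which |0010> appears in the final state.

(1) The final state's coefficient on |0111> equals 0.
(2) The final state's coefficient on |0010> equals sqrt(2)*exp(3*I*pi/4)/2.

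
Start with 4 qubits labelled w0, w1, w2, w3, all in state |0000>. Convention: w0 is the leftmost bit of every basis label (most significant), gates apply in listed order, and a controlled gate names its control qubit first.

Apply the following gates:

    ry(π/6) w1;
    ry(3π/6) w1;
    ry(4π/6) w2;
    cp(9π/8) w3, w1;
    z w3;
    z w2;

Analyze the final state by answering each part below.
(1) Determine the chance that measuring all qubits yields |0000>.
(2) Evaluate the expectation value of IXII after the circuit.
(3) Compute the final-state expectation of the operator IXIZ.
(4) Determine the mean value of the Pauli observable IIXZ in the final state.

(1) A full measurement returns |0000> with probability 1/16.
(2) The observable IXII averages to sqrt(3)/2.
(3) In the final state, IXIZ has expectation sqrt(3)/2.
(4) The observable IIXZ averages to -sqrt(3)/2.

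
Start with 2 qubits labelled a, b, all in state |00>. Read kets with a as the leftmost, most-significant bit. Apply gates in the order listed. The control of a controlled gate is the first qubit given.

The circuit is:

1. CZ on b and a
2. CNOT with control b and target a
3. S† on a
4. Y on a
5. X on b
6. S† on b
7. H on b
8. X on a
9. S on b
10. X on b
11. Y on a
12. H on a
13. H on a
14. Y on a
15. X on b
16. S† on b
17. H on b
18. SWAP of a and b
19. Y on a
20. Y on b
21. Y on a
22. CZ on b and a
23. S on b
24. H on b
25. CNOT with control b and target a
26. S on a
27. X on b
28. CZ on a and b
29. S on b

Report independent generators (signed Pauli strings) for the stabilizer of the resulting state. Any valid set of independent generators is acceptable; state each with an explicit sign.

The final state is stabilized by the group generated by -XX, +ZZ; other independent generating sets are equally valid. Key observation: steps 9-16 multiply out to the identity, so the circuit reduces to the remaining gates.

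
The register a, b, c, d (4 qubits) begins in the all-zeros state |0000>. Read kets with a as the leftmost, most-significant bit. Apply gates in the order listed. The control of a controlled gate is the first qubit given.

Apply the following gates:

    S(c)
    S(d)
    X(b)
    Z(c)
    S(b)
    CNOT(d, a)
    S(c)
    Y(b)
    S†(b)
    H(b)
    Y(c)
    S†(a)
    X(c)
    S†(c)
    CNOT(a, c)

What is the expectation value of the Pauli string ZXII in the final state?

The expectation value of ZXII is 1.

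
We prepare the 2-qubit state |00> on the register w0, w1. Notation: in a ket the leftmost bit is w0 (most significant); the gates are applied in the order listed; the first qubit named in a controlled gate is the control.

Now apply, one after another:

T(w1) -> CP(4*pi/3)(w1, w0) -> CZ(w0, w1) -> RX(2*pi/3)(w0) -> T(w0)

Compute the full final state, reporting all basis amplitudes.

The final amplitudes are 1/2 on |00>, 0 on |01>, -sqrt(3)*exp(3*I*pi/4)/2 on |10>, 0 on |11>.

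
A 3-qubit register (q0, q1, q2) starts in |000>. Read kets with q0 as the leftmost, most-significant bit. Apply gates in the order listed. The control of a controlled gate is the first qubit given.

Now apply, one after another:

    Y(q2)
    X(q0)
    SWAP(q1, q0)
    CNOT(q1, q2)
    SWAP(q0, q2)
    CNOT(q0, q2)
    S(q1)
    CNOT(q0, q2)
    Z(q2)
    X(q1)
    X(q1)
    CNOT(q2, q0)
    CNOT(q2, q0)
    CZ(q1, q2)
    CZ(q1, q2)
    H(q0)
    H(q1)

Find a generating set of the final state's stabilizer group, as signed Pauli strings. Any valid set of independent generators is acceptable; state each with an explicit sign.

One valid set of independent stabilizer generators is +XII, -IXI, +IIZ (any independent generating set of the same group is equally correct).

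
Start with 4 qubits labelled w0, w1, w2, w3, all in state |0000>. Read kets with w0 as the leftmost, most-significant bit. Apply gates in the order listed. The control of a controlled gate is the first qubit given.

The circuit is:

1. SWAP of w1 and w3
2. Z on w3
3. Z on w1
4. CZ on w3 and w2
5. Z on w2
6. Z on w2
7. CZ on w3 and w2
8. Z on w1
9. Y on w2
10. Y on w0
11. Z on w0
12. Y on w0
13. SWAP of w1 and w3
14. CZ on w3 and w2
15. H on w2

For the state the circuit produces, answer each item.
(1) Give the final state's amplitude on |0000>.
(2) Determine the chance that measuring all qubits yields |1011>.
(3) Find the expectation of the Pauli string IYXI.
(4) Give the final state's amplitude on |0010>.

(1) The amplitude on |0000> is -sqrt(2)*I/2. Key observation: steps 3-8 multiply out to the identity, so the circuit reduces to the remaining gates.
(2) A full measurement returns |1011> with probability 0.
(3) The expectation value of IYXI is 0.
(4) The final state's coefficient on |0010> equals sqrt(2)*I/2.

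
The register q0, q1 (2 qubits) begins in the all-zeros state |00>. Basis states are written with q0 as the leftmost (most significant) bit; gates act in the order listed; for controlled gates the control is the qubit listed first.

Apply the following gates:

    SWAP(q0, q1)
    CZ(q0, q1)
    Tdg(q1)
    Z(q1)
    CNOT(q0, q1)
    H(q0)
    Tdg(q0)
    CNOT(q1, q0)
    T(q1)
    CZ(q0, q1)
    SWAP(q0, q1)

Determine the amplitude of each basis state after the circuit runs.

After the circuit, the state carries amplitude sqrt(2)/2 on |00>, -sqrt(2)*exp(3*I*pi/4)/2 on |01>, 0 on |10>, 0 on |11>.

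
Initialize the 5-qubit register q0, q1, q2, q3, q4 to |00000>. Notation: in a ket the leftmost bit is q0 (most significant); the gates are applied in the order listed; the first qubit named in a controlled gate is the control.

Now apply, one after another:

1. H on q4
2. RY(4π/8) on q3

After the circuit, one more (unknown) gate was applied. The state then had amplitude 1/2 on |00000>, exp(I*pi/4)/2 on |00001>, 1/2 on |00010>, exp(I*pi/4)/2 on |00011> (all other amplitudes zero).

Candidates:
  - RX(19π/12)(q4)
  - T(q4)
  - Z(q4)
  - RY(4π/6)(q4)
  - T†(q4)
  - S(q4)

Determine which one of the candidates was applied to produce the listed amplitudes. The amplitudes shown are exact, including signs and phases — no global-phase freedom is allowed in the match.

It was T(q4) that produced the state shown.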